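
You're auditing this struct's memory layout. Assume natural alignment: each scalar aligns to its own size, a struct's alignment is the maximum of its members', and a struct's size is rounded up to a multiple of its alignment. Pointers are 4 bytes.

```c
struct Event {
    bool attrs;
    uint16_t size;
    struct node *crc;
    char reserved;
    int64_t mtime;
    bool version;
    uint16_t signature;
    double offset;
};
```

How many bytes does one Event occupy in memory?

40 bytes

@0: attrs [1B, align 1] → 1
+1 pad (align 2)
@2: size [2B, align 2] → 4
@4: crc [4B, align 4] → 8
@8: reserved [1B, align 1] → 9
+7 pad (align 8)
@16: mtime [8B, align 8] → 24
@24: version [1B, align 1] → 25
+1 pad (align 2)
@26: signature [2B, align 2] → 28
+4 pad (align 8)
@32: offset [8B, align 8] → 40
size 40, align 8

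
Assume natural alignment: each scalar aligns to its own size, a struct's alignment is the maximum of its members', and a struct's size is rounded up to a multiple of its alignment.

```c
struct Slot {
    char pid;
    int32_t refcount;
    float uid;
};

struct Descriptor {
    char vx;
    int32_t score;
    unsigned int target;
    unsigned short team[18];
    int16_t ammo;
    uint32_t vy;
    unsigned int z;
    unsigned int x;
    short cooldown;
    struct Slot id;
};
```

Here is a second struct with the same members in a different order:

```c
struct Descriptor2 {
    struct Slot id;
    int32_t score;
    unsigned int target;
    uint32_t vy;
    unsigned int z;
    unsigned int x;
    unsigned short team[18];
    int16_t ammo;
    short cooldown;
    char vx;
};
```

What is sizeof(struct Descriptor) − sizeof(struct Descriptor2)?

Slot: pid at 0 (size 1, align 1) → ends 1; pad 3 to align 4 for refcount; refcount at 4 (size 4, align 4) → ends 8; uid at 8 (size 4, align 4) → ends 12; total 12 bytes, alignment 4
vx at 0 (size 1, align 1) → ends 1
pad 3 to align 4 for score
score at 4 (size 4, align 4) → ends 8
target at 8 (size 4, align 4) → ends 12
team at 12 (size 36, align 2) → ends 48
ammo at 48 (size 2, align 2) → ends 50
pad 2 to align 4 for vy
vy at 52 (size 4, align 4) → ends 56
z at 56 (size 4, align 4) → ends 60
x at 60 (size 4, align 4) → ends 64
cooldown at 64 (size 2, align 2) → ends 66
pad 2 to align 4 for id
id at 68 (size 12, align 4) → ends 80
total 80 bytes, alignment 4
— Descriptor2 —
id at 0 (size 12, align 4) → ends 12
score at 12 (size 4, align 4) → ends 16
target at 16 (size 4, align 4) → ends 20
vy at 20 (size 4, align 4) → ends 24
z at 24 (size 4, align 4) → ends 28
x at 28 (size 4, align 4) → ends 32
team at 32 (size 36, align 2) → ends 68
ammo at 68 (size 2, align 2) → ends 70
cooldown at 70 (size 2, align 2) → ends 72
vx at 72 (size 1, align 1) → ends 73
tail pad 3 to reach multiple of 4
total 76 bytes, alignment 4
80 − 76 = 4

4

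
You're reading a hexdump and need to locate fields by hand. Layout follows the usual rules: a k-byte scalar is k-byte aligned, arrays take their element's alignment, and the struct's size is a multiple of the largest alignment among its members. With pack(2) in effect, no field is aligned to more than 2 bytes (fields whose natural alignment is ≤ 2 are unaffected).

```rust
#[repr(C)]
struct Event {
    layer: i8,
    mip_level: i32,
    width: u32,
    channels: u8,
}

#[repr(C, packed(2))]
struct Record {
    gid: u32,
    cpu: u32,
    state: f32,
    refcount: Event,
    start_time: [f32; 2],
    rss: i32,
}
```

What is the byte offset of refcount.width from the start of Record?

Event: layer at 0 (size 1, align 1) → ends 1; pad 3 to align 4 for mip_level; mip_level at 4 (size 4, align 4) → ends 8; width at 8 (size 4, align 4) → ends 12; channels at 12 (size 1, align 1) → ends 13; tail pad 3 to reach multiple of 4; total 16 bytes, alignment 4
gid at 0 (size 4, align 2) → ends 4
cpu at 4 (size 4, align 2) → ends 8
state at 8 (size 4, align 2) → ends 12
refcount at 12 (size 16, align 2) → ends 28
within Event: width at 8
12 + 8 = 20

20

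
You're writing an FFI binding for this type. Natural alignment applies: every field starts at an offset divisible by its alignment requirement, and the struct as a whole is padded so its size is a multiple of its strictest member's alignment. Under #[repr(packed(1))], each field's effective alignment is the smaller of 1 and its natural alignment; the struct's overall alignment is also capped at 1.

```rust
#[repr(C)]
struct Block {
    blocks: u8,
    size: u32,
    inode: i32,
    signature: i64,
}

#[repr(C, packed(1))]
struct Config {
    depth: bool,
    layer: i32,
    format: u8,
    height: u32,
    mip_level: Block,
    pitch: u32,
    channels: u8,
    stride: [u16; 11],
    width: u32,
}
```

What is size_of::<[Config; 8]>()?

520

Block: @0: blocks [1B, align 1] → 1; +3 pad (align 4); @4: size [4B, align 4] → 8; @8: inode [4B, align 4] → 12; +4 pad (align 8); @16: signature [8B, align 8] → 24; size 24, align 8
@0: depth [1B, align 1] → 1
@1: layer [4B, align 1] → 5
@5: format [1B, align 1] → 6
@6: height [4B, align 1] → 10
@10: mip_level [24B, align 1] → 34
@34: pitch [4B, align 1] → 38
@38: channels [1B, align 1] → 39
@39: stride [22B, align 1] → 61
@61: width [4B, align 1] → 65
size 65, align 1
array of 8: 8 × 65 = 520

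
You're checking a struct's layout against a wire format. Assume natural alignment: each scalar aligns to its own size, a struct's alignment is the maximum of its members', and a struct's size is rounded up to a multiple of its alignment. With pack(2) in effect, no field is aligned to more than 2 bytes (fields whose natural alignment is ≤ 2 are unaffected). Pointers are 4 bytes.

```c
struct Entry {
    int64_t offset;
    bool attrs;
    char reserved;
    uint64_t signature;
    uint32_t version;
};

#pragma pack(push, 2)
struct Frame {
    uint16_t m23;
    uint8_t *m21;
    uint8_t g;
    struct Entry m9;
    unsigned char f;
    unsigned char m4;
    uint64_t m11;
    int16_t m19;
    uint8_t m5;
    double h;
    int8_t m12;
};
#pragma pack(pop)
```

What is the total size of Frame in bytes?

Entry: @0: offset [8B, align 8] → 8; @8: attrs [1B, align 1] → 9; @9: reserved [1B, align 1] → 10; +6 pad (align 8); @16: signature [8B, align 8] → 24; @24: version [4B, align 4] → 28; +4 tail pad (align 8); size 32, align 8
@0: m23 [2B, align 2] → 2
@2: m21 [4B, align 2] → 6
@6: g [1B, align 1] → 7
+1 pad (align 2)
@8: m9 [32B, align 2] → 40
@40: f [1B, align 1] → 41
@41: m4 [1B, align 1] → 42
@42: m11 [8B, align 2] → 50
@50: m19 [2B, align 2] → 52
@52: m5 [1B, align 1] → 53
+1 pad (align 2)
@54: h [8B, align 2] → 62
@62: m12 [1B, align 1] → 63
+1 tail pad (align 2)
size 64, align 2

64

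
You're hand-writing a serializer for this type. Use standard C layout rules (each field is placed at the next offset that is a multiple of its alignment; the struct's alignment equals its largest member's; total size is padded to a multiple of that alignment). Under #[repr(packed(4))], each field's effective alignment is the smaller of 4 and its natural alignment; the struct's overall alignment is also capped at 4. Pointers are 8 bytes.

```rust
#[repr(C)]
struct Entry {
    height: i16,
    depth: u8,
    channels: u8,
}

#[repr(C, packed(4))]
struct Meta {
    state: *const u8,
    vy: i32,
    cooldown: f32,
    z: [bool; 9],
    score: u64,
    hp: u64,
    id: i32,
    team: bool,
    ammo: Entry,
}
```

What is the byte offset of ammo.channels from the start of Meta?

Entry: @0: height [2B, align 2] → 2; @2: depth [1B, align 1] → 3; @3: channels [1B, align 1] → 4; size 4, align 2
@0: state [8B, align 4] → 8
@8: vy [4B, align 4] → 12
@12: cooldown [4B, align 4] → 16
@16: z [9B, align 1] → 25
+3 pad (align 4)
@28: score [8B, align 4] → 36
@36: hp [8B, align 4] → 44
@44: id [4B, align 4] → 48
@48: team [1B, align 1] → 49
+1 pad (align 2)
@50: ammo [4B, align 2] → 54
within Entry: channels at 3
50 + 3 = 53

53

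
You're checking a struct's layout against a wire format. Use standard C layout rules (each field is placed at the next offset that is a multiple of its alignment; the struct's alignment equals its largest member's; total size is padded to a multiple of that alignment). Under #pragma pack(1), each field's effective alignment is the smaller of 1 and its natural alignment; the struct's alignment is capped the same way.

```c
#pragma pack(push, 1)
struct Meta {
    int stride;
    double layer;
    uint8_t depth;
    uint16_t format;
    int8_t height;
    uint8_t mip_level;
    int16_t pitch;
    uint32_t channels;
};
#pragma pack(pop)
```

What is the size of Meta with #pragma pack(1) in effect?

23

@0: stride [4B, align 1] → 4
@4: layer [8B, align 1] → 12
@12: depth [1B, align 1] → 13
@13: format [2B, align 1] → 15
@15: height [1B, align 1] → 16
@16: mip_level [1B, align 1] → 17
@17: pitch [2B, align 1] → 19
@19: channels [4B, align 1] → 23
size 23, align 1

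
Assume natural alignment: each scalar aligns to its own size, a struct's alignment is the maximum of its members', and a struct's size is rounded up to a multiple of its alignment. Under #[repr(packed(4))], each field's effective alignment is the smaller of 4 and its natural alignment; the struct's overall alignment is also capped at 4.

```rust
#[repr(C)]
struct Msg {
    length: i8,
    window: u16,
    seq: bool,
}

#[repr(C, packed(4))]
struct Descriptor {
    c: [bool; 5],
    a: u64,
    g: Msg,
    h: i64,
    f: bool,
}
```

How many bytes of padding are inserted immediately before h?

2

Msg: 0..1  length  (1B, 1-aligned); 1..2  -- padding (1B); 2..4  window  (2B, 2-aligned); 4..5  seq  (1B, 1-aligned); 5..6  -- tail padding (1B); sizeof = 6, alignof = 2
0..5  c  (5B, 1-aligned)
5..8  -- padding (3B)
8..16  a  (8B, 4-aligned)
16..22  g  (6B, 2-aligned)
22..24  -- padding (2B)
24..32  h  (8B, 4-aligned)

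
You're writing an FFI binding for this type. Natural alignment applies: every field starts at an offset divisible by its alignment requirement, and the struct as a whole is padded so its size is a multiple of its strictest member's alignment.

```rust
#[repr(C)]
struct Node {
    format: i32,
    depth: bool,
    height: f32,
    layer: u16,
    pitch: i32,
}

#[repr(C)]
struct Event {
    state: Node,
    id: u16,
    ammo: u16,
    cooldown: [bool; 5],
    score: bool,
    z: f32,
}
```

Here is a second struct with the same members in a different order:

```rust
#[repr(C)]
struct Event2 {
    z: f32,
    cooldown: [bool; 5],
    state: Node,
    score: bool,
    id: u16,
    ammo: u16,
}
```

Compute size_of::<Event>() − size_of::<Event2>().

Node: @0: format [4B, align 4] → 4; @4: depth [1B, align 1] → 5; +3 pad (align 4); @8: height [4B, align 4] → 12; @12: layer [2B, align 2] → 14; +2 pad (align 4); @16: pitch [4B, align 4] → 20; size 20, align 4
@0: state [20B, align 4] → 20
@20: id [2B, align 2] → 22
@22: ammo [2B, align 2] → 24
@24: cooldown [5B, align 1] → 29
@29: score [1B, align 1] → 30
+2 pad (align 4)
@32: z [4B, align 4] → 36
size 36, align 4
— Event2 —
@0: z [4B, align 4] → 4
@4: cooldown [5B, align 1] → 9
+3 pad (align 4)
@12: state [20B, align 4] → 32
@32: score [1B, align 1] → 33
+1 pad (align 2)
@34: id [2B, align 2] → 36
@36: ammo [2B, align 2] → 38
+2 tail pad (align 4)
size 40, align 4
36 − 40 = -4

-4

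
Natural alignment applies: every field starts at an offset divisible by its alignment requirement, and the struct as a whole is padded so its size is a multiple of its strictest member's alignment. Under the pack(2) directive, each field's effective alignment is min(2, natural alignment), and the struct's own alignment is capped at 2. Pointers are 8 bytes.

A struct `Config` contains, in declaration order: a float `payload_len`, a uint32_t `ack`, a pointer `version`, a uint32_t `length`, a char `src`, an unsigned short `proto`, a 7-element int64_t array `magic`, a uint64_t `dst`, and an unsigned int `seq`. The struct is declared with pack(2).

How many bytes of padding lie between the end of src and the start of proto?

1

0..4  payload_len  (4B, 2-aligned)
4..8  ack  (4B, 2-aligned)
8..16  version  (8B, 2-aligned)
16..20  length  (4B, 2-aligned)
20..21  src  (1B, 1-aligned)
21..22  -- padding (1B)
22..24  proto  (2B, 2-aligned)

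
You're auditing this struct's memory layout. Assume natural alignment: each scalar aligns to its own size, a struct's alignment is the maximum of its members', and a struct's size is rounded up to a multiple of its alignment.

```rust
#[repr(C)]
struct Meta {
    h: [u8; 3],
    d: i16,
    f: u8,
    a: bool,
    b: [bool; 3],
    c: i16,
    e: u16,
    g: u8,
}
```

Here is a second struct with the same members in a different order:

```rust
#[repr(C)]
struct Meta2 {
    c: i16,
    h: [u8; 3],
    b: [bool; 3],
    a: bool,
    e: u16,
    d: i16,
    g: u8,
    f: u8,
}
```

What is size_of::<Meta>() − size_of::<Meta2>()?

2

h at 0 (size 3, align 1) → ends 3
pad 1 to align 2 for d
d at 4 (size 2, align 2) → ends 6
f at 6 (size 1, align 1) → ends 7
a at 7 (size 1, align 1) → ends 8
b at 8 (size 3, align 1) → ends 11
pad 1 to align 2 for c
c at 12 (size 2, align 2) → ends 14
e at 14 (size 2, align 2) → ends 16
g at 16 (size 1, align 1) → ends 17
tail pad 1 to reach multiple of 2
total 18 bytes, alignment 2
— Meta2 —
c at 0 (size 2, align 2) → ends 2
h at 2 (size 3, align 1) → ends 5
b at 5 (size 3, align 1) → ends 8
a at 8 (size 1, align 1) → ends 9
pad 1 to align 2 for e
e at 10 (size 2, align 2) → ends 12
d at 12 (size 2, align 2) → ends 14
g at 14 (size 1, align 1) → ends 15
f at 15 (size 1, align 1) → ends 16
total 16 bytes, alignment 2
18 − 16 = 2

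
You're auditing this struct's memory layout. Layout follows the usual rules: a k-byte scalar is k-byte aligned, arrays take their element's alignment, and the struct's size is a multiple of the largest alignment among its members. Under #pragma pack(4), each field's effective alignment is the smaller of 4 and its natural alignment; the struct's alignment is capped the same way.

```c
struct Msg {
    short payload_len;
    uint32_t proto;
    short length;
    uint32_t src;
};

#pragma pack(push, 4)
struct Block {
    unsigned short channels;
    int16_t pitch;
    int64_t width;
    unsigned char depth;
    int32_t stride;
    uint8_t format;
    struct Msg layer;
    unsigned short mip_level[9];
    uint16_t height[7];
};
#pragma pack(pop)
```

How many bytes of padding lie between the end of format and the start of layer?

Msg: 0..2  payload_len  (2B, 2-aligned); 2..4  -- padding (2B); 4..8  proto  (4B, 4-aligned); 8..10  length  (2B, 2-aligned); 10..12  -- padding (2B); 12..16  src  (4B, 4-aligned); sizeof = 16, alignof = 4
0..2  channels  (2B, 2-aligned)
2..4  pitch  (2B, 2-aligned)
4..12  width  (8B, 4-aligned)
12..13  depth  (1B, 1-aligned)
13..16  -- padding (3B)
16..20  stride  (4B, 4-aligned)
20..21  format  (1B, 1-aligned)
21..24  -- padding (3B)
24..40  layer  (16B, 4-aligned)

3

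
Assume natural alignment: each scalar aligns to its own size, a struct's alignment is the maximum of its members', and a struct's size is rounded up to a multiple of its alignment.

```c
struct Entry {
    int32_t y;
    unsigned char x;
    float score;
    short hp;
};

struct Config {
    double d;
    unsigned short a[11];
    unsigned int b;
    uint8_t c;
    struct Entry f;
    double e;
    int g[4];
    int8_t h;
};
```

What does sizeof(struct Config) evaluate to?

Entry: 0..4  y  (4B, 4-aligned); 4..5  x  (1B, 1-aligned); 5..8  -- padding (3B); 8..12  score  (4B, 4-aligned); 12..14  hp  (2B, 2-aligned); 14..16  -- tail padding (2B); sizeof = 16, alignof = 4
0..8  d  (8B, 8-aligned)
8..30  a  (22B, 2-aligned)
30..32  -- padding (2B)
32..36  b  (4B, 4-aligned)
36..37  c  (1B, 1-aligned)
37..40  -- padding (3B)
40..56  f  (16B, 4-aligned)
56..64  e  (8B, 8-aligned)
64..80  g  (16B, 4-aligned)
80..81  h  (1B, 1-aligned)
81..88  -- tail padding (7B)
sizeof = 88, alignof = 8

88 bytes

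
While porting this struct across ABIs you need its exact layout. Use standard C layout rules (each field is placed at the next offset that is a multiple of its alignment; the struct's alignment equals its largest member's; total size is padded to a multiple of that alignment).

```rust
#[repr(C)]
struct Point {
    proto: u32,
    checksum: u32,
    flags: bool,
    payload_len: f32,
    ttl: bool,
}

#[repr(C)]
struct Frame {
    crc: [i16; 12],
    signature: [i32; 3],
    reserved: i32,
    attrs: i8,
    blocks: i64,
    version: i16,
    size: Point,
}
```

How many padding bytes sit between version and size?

2

Point: 0..4  proto  (4B, 4-aligned); 4..8  checksum  (4B, 4-aligned); 8..9  flags  (1B, 1-aligned); 9..12  -- padding (3B); 12..16  payload_len  (4B, 4-aligned); 16..17  ttl  (1B, 1-aligned); 17..20  -- tail padding (3B); sizeof = 20, alignof = 4
0..24  crc  (24B, 2-aligned)
24..36  signature  (12B, 4-aligned)
36..40  reserved  (4B, 4-aligned)
40..41  attrs  (1B, 1-aligned)
41..48  -- padding (7B)
48..56  blocks  (8B, 8-aligned)
56..58  version  (2B, 2-aligned)
58..60  -- padding (2B)
60..80  size  (20B, 4-aligned)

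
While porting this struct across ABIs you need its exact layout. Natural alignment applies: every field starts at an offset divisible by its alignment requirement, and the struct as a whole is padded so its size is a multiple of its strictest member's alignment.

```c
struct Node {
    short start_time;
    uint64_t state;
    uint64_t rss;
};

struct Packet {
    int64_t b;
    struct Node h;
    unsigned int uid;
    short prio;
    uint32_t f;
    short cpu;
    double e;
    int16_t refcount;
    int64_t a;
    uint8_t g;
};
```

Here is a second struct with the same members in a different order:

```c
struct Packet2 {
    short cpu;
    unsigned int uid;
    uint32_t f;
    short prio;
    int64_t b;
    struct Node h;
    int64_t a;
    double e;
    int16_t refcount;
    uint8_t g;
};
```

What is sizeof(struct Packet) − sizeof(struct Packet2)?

8

Node: 0..2  start_time  (2B, 2-aligned); 2..8  -- padding (6B); 8..16  state  (8B, 8-aligned); 16..24  rss  (8B, 8-aligned); sizeof = 24, alignof = 8
0..8  b  (8B, 8-aligned)
8..32  h  (24B, 8-aligned)
32..36  uid  (4B, 4-aligned)
36..38  prio  (2B, 2-aligned)
38..40  -- padding (2B)
40..44  f  (4B, 4-aligned)
44..46  cpu  (2B, 2-aligned)
46..48  -- padding (2B)
48..56  e  (8B, 8-aligned)
56..58  refcount  (2B, 2-aligned)
58..64  -- padding (6B)
64..72  a  (8B, 8-aligned)
72..73  g  (1B, 1-aligned)
73..80  -- tail padding (7B)
sizeof = 80, alignof = 8
— Packet2 —
0..2  cpu  (2B, 2-aligned)
2..4  -- padding (2B)
4..8  uid  (4B, 4-aligned)
8..12  f  (4B, 4-aligned)
12..14  prio  (2B, 2-aligned)
14..16  -- padding (2B)
16..24  b  (8B, 8-aligned)
24..48  h  (24B, 8-aligned)
48..56  a  (8B, 8-aligned)
56..64  e  (8B, 8-aligned)
64..66  refcount  (2B, 2-aligned)
66..67  g  (1B, 1-aligned)
67..72  -- tail padding (5B)
sizeof = 72, alignof = 8
80 − 72 = 8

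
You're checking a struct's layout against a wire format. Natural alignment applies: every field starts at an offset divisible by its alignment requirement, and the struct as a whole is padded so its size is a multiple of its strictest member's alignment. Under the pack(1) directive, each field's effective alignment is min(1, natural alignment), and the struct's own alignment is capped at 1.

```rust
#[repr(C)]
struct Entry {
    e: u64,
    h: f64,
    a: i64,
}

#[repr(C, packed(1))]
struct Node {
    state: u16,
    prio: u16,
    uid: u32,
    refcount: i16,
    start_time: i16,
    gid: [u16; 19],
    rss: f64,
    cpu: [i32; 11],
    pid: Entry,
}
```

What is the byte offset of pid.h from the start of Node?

110

Entry: 0..8  e  (8B, 8-aligned); 8..16  h  (8B, 8-aligned); 16..24  a  (8B, 8-aligned); sizeof = 24, alignof = 8
0..2  state  (2B, 1-aligned)
2..4  prio  (2B, 1-aligned)
4..8  uid  (4B, 1-aligned)
8..10  refcount  (2B, 1-aligned)
10..12  start_time  (2B, 1-aligned)
12..50  gid  (38B, 1-aligned)
50..58  rss  (8B, 1-aligned)
58..102  cpu  (44B, 1-aligned)
102..126  pid  (24B, 1-aligned)
within Entry: h at 8
102 + 8 = 110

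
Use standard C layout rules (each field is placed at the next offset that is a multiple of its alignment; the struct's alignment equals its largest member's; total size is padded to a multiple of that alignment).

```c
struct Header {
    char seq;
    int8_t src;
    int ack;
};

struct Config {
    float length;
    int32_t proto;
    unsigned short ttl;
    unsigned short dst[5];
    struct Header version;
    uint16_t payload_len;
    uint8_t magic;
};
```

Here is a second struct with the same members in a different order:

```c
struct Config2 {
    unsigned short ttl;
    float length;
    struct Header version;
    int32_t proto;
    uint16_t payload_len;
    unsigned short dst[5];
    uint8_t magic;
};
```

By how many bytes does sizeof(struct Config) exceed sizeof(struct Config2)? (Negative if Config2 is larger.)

-4

Header: @0: seq [1B, align 1] → 1; @1: src [1B, align 1] → 2; +2 pad (align 4); @4: ack [4B, align 4] → 8; size 8, align 4
@0: length [4B, align 4] → 4
@4: proto [4B, align 4] → 8
@8: ttl [2B, align 2] → 10
@10: dst [10B, align 2] → 20
@20: version [8B, align 4] → 28
@28: payload_len [2B, align 2] → 30
@30: magic [1B, align 1] → 31
+1 tail pad (align 4)
size 32, align 4
— Config2 —
@0: ttl [2B, align 2] → 2
+2 pad (align 4)
@4: length [4B, align 4] → 8
@8: version [8B, align 4] → 16
@16: proto [4B, align 4] → 20
@20: payload_len [2B, align 2] → 22
@22: dst [10B, align 2] → 32
@32: magic [1B, align 1] → 33
+3 tail pad (align 4)
size 36, align 4
32 − 36 = -4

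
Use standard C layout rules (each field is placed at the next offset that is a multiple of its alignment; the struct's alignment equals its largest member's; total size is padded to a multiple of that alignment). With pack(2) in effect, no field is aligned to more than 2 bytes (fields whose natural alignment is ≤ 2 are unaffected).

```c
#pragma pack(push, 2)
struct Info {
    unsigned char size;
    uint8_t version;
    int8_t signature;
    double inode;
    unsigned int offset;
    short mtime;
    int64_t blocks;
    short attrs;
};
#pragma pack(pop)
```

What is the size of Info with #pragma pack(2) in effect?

@0: size [1B, align 1] → 1
@1: version [1B, align 1] → 2
@2: signature [1B, align 1] → 3
+1 pad (align 2)
@4: inode [8B, align 2] → 12
@12: offset [4B, align 2] → 16
@16: mtime [2B, align 2] → 18
@18: blocks [8B, align 2] → 26
@26: attrs [2B, align 2] → 28
size 28, align 2

28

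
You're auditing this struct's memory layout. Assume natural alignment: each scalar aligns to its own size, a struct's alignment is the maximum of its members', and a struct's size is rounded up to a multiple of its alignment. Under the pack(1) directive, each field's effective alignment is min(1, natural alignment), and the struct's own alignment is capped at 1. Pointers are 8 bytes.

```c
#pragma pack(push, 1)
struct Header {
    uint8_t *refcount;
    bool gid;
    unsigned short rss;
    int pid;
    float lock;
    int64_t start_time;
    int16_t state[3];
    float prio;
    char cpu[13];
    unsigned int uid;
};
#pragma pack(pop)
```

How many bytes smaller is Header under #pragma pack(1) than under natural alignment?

10

natural layout:
  @0: refcount [8B, align 8] → 8
  @8: gid [1B, align 1] → 9
  +1 pad (align 2)
  @10: rss [2B, align 2] → 12
  @12: pid [4B, align 4] → 16
  @16: lock [4B, align 4] → 20
  +4 pad (align 8)
  @24: start_time [8B, align 8] → 32
  @32: state [6B, align 2] → 38
  +2 pad (align 4)
  @40: prio [4B, align 4] → 44
  @44: cpu [13B, align 1] → 57
  +3 pad (align 4)
  @60: uid [4B, align 4] → 64
  size 64, align 8
packed(1) layout:
  @0: refcount [8B, align 1] → 8
  @8: gid [1B, align 1] → 9
  @9: rss [2B, align 1] → 11
  @11: pid [4B, align 1] → 15
  @15: lock [4B, align 1] → 19
  @19: start_time [8B, align 1] → 27
  @27: state [6B, align 1] → 33
  @33: prio [4B, align 1] → 37
  @37: cpu [13B, align 1] → 50
  @50: uid [4B, align 1] → 54
  size 54, align 1
64 − 54 = 10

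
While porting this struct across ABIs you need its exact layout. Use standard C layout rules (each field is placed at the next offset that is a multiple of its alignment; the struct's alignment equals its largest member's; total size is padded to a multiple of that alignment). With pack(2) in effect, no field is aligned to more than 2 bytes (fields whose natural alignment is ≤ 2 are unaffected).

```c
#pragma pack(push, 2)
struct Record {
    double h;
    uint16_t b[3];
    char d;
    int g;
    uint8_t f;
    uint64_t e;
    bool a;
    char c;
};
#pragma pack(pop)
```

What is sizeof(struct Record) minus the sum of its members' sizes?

0..8  h  (8B, 2-aligned)
8..14  b  (6B, 2-aligned)
14..15  d  (1B, 1-aligned)
15..16  -- padding (1B)
16..20  g  (4B, 2-aligned)
20..21  f  (1B, 1-aligned)
21..22  -- padding (1B)
22..30  e  (8B, 2-aligned)
30..31  a  (1B, 1-aligned)
31..32  c  (1B, 1-aligned)
sizeof = 32, alignof = 2
data bytes 30, size 32 → padding 2

2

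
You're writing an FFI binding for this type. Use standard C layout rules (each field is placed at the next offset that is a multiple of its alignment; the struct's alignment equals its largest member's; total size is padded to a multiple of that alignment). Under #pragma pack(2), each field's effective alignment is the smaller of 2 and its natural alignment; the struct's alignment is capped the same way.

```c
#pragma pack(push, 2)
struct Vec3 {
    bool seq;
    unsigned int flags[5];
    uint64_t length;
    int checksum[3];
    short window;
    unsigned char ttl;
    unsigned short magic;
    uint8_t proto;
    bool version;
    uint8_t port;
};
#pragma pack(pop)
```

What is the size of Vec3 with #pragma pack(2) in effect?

seq at 0 (size 1, align 1) → ends 1
pad 1 to align 2 for flags
flags at 2 (size 20, align 2) → ends 22
length at 22 (size 8, align 2) → ends 30
checksum at 30 (size 12, align 2) → ends 42
window at 42 (size 2, align 2) → ends 44
ttl at 44 (size 1, align 1) → ends 45
pad 1 to align 2 for magic
magic at 46 (size 2, align 2) → ends 48
proto at 48 (size 1, align 1) → ends 49
version at 49 (size 1, align 1) → ends 50
port at 50 (size 1, align 1) → ends 51
tail pad 1 to reach multiple of 2
total 52 bytes, alignment 2

52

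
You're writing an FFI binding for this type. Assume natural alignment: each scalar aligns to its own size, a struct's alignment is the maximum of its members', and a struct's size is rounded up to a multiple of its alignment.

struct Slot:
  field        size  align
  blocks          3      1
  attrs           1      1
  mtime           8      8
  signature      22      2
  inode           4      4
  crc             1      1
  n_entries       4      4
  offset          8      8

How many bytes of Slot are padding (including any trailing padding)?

13

blocks at 0 (size 3, align 1) → ends 3
attrs at 3 (size 1, align 1) → ends 4
pad 4 to align 8 for mtime
mtime at 8 (size 8, align 8) → ends 16
signature at 16 (size 22, align 2) → ends 38
pad 2 to align 4 for inode
inode at 40 (size 4, align 4) → ends 44
crc at 44 (size 1, align 1) → ends 45
pad 3 to align 4 for n_entries
n_entries at 48 (size 4, align 4) → ends 52
pad 4 to align 8 for offset
offset at 56 (size 8, align 8) → ends 64
total 64 bytes, alignment 8
data bytes 51, size 64 → padding 13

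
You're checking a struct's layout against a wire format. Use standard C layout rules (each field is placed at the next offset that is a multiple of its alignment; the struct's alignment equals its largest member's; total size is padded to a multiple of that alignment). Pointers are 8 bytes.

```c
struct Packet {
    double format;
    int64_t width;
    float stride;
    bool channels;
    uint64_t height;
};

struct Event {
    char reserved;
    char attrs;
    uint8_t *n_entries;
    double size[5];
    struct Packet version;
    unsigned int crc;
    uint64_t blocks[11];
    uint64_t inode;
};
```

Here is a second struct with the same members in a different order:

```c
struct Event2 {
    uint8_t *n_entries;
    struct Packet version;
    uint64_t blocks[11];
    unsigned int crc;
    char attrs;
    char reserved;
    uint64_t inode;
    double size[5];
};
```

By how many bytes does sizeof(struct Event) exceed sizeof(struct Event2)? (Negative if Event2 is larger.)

8

Packet: format at 0 (size 8, align 8) → ends 8; width at 8 (size 8, align 8) → ends 16; stride at 16 (size 4, align 4) → ends 20; channels at 20 (size 1, align 1) → ends 21; pad 3 to align 8 for height; height at 24 (size 8, align 8) → ends 32; total 32 bytes, alignment 8
reserved at 0 (size 1, align 1) → ends 1
attrs at 1 (size 1, align 1) → ends 2
pad 6 to align 8 for n_entries
n_entries at 8 (size 8, align 8) → ends 16
size at 16 (size 40, align 8) → ends 56
version at 56 (size 32, align 8) → ends 88
crc at 88 (size 4, align 4) → ends 92
pad 4 to align 8 for blocks
blocks at 96 (size 88, align 8) → ends 184
inode at 184 (size 8, align 8) → ends 192
total 192 bytes, alignment 8
— Event2 —
n_entries at 0 (size 8, align 8) → ends 8
version at 8 (size 32, align 8) → ends 40
blocks at 40 (size 88, align 8) → ends 128
crc at 128 (size 4, align 4) → ends 132
attrs at 132 (size 1, align 1) → ends 133
reserved at 133 (size 1, align 1) → ends 134
pad 2 to align 8 for inode
inode at 136 (size 8, align 8) → ends 144
size at 144 (size 40, align 8) → ends 184
total 184 bytes, alignment 8
192 − 184 = 8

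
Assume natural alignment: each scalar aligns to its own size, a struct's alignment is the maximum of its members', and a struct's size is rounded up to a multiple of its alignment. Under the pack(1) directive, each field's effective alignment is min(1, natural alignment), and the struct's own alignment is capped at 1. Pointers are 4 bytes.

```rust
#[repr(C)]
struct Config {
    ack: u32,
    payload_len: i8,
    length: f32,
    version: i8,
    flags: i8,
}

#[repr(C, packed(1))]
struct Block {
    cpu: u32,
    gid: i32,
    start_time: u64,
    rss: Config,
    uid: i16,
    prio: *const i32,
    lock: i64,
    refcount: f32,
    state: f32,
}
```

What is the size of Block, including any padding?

Config: 0..4  ack  (4B, 4-aligned); 4..5  payload_len  (1B, 1-aligned); 5..8  -- padding (3B); 8..12  length  (4B, 4-aligned); 12..13  version  (1B, 1-aligned); 13..14  flags  (1B, 1-aligned); 14..16  -- tail padding (2B); sizeof = 16, alignof = 4
0..4  cpu  (4B, 1-aligned)
4..8  gid  (4B, 1-aligned)
8..16  start_time  (8B, 1-aligned)
16..32  rss  (16B, 1-aligned)
32..34  uid  (2B, 1-aligned)
34..38  prio  (4B, 1-aligned)
38..46  lock  (8B, 1-aligned)
46..50  refcount  (4B, 1-aligned)
50..54  state  (4B, 1-aligned)
sizeof = 54, alignof = 1

54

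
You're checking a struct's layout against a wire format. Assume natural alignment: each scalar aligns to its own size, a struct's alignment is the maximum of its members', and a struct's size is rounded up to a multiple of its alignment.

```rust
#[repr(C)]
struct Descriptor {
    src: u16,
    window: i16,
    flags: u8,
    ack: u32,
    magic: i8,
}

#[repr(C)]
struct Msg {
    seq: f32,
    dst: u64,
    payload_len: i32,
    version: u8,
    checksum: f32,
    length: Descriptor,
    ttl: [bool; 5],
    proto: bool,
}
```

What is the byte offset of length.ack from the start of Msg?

36

Descriptor: @0: src [2B, align 2] → 2; @2: window [2B, align 2] → 4; @4: flags [1B, align 1] → 5; +3 pad (align 4); @8: ack [4B, align 4] → 12; @12: magic [1B, align 1] → 13; +3 tail pad (align 4); size 16, align 4
@0: seq [4B, align 4] → 4
+4 pad (align 8)
@8: dst [8B, align 8] → 16
@16: payload_len [4B, align 4] → 20
@20: version [1B, align 1] → 21
+3 pad (align 4)
@24: checksum [4B, align 4] → 28
@28: length [16B, align 4] → 44
within Descriptor: ack at 8
28 + 8 = 36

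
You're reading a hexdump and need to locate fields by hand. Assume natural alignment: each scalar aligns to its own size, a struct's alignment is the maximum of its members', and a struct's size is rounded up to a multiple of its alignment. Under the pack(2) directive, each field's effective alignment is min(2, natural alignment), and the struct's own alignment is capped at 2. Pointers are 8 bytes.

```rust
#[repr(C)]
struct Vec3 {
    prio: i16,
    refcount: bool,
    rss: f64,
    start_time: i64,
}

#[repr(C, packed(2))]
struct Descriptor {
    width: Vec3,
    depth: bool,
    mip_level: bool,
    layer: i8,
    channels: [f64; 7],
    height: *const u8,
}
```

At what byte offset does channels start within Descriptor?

Vec3: 0..2  prio  (2B, 2-aligned); 2..3  refcount  (1B, 1-aligned); 3..8  -- padding (5B); 8..16  rss  (8B, 8-aligned); 16..24  start_time  (8B, 8-aligned); sizeof = 24, alignof = 8
0..24  width  (24B, 2-aligned)
24..25  depth  (1B, 1-aligned)
25..26  mip_level  (1B, 1-aligned)
26..27  layer  (1B, 1-aligned)
27..28  -- padding (1B)
28..84  channels  (56B, 2-aligned)

28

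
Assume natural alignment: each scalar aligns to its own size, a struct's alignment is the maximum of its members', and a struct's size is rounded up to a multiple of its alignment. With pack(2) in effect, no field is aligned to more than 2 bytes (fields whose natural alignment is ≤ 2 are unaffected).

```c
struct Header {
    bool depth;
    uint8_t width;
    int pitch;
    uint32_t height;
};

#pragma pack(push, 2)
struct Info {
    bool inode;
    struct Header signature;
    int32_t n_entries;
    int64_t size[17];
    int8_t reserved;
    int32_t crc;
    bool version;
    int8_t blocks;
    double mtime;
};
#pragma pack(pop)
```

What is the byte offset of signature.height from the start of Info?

10

Header: depth at 0 (size 1, align 1) → ends 1; width at 1 (size 1, align 1) → ends 2; pad 2 to align 4 for pitch; pitch at 4 (size 4, align 4) → ends 8; height at 8 (size 4, align 4) → ends 12; total 12 bytes, alignment 4
inode at 0 (size 1, align 1) → ends 1
pad 1 to align 2 for signature
signature at 2 (size 12, align 2) → ends 14
within Header: height at 8
2 + 8 = 10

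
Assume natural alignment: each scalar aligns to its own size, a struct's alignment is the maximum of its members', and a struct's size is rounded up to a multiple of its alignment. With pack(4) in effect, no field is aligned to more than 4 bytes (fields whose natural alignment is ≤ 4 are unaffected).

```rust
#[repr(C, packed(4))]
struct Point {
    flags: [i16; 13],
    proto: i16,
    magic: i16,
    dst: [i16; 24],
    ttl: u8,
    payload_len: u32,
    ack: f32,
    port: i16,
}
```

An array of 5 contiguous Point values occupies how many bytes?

@0: flags [26B, align 2] → 26
@26: proto [2B, align 2] → 28
@28: magic [2B, align 2] → 30
@30: dst [48B, align 2] → 78
@78: ttl [1B, align 1] → 79
+1 pad (align 4)
@80: payload_len [4B, align 4] → 84
@84: ack [4B, align 4] → 88
@88: port [2B, align 2] → 90
+2 tail pad (align 4)
size 92, align 4
array of 5: 5 × 92 = 460

460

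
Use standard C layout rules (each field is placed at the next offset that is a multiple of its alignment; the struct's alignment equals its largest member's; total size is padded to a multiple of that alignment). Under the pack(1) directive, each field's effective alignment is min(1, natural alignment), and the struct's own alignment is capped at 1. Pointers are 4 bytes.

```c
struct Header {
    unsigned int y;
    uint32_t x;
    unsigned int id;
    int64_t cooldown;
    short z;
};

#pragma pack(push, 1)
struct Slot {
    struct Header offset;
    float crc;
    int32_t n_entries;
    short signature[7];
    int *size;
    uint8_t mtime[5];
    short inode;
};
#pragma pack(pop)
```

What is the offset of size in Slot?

Header: @0: y [4B, align 4] → 4; @4: x [4B, align 4] → 8; @8: id [4B, align 4] → 12; +4 pad (align 8); @16: cooldown [8B, align 8] → 24; @24: z [2B, align 2] → 26; +6 tail pad (align 8); size 32, align 8
@0: offset [32B, align 1] → 32
@32: crc [4B, align 1] → 36
@36: n_entries [4B, align 1] → 40
@40: signature [14B, align 1] → 54
@54: size [4B, align 1] → 58

54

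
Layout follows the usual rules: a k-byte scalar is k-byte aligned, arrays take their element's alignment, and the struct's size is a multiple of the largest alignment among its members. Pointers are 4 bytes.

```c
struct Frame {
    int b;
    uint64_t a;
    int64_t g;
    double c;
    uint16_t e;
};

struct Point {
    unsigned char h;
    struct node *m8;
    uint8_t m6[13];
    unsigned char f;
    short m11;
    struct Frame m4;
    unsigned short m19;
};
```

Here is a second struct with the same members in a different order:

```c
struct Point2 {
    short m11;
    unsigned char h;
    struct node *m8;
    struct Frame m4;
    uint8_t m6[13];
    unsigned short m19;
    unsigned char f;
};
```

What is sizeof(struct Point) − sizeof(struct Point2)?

Frame: @0: b [4B, align 4] → 4; +4 pad (align 8); @8: a [8B, align 8] → 16; @16: g [8B, align 8] → 24; @24: c [8B, align 8] → 32; @32: e [2B, align 2] → 34; +6 tail pad (align 8); size 40, align 8
@0: h [1B, align 1] → 1
+3 pad (align 4)
@4: m8 [4B, align 4] → 8
@8: m6 [13B, align 1] → 21
@21: f [1B, align 1] → 22
@22: m11 [2B, align 2] → 24
@24: m4 [40B, align 8] → 64
@64: m19 [2B, align 2] → 66
+6 tail pad (align 8)
size 72, align 8
— Point2 —
@0: m11 [2B, align 2] → 2
@2: h [1B, align 1] → 3
+1 pad (align 4)
@4: m8 [4B, align 4] → 8
@8: m4 [40B, align 8] → 48
@48: m6 [13B, align 1] → 61
+1 pad (align 2)
@62: m19 [2B, align 2] → 64
@64: f [1B, align 1] → 65
+7 tail pad (align 8)
size 72, align 8
72 − 72 = 0

0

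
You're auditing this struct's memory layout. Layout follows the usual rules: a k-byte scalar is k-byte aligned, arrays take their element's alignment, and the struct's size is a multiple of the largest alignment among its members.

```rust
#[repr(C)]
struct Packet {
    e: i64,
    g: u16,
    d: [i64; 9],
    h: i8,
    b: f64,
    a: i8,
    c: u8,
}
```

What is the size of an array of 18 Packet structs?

2016

0..8  e  (8B, 8-aligned)
8..10  g  (2B, 2-aligned)
10..16  -- padding (6B)
16..88  d  (72B, 8-aligned)
88..89  h  (1B, 1-aligned)
89..96  -- padding (7B)
96..104  b  (8B, 8-aligned)
104..105  a  (1B, 1-aligned)
105..106  c  (1B, 1-aligned)
106..112  -- tail padding (6B)
sizeof = 112, alignof = 8
array of 18: 18 × 112 = 2016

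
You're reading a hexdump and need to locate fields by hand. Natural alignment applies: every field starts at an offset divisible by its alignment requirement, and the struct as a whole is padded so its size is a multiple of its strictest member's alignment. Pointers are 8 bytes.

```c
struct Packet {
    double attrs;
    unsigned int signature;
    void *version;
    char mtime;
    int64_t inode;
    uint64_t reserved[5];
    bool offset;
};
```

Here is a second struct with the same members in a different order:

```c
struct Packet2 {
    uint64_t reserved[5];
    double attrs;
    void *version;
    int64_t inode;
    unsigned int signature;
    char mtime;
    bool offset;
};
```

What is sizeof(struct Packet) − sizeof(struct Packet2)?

16

0..8  attrs  (8B, 8-aligned)
8..12  signature  (4B, 4-aligned)
12..16  -- padding (4B)
16..24  version  (8B, 8-aligned)
24..25  mtime  (1B, 1-aligned)
25..32  -- padding (7B)
32..40  inode  (8B, 8-aligned)
40..80  reserved  (40B, 8-aligned)
80..81  offset  (1B, 1-aligned)
81..88  -- tail padding (7B)
sizeof = 88, alignof = 8
— Packet2 —
0..40  reserved  (40B, 8-aligned)
40..48  attrs  (8B, 8-aligned)
48..56  version  (8B, 8-aligned)
56..64  inode  (8B, 8-aligned)
64..68  signature  (4B, 4-aligned)
68..69  mtime  (1B, 1-aligned)
69..70  offset  (1B, 1-aligned)
70..72  -- tail padding (2B)
sizeof = 72, alignof = 8
88 − 72 = 16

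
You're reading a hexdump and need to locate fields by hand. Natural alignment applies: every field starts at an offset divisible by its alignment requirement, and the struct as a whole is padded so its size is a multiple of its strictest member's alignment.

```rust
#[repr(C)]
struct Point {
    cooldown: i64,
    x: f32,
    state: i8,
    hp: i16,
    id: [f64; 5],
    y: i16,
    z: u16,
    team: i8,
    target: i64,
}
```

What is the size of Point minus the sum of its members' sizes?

@0: cooldown [8B, align 8] → 8
@8: x [4B, align 4] → 12
@12: state [1B, align 1] → 13
+1 pad (align 2)
@14: hp [2B, align 2] → 16
@16: id [40B, align 8] → 56
@56: y [2B, align 2] → 58
@58: z [2B, align 2] → 60
@60: team [1B, align 1] → 61
+3 pad (align 8)
@64: target [8B, align 8] → 72
size 72, align 8
data bytes 68, size 72 → padding 4

4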